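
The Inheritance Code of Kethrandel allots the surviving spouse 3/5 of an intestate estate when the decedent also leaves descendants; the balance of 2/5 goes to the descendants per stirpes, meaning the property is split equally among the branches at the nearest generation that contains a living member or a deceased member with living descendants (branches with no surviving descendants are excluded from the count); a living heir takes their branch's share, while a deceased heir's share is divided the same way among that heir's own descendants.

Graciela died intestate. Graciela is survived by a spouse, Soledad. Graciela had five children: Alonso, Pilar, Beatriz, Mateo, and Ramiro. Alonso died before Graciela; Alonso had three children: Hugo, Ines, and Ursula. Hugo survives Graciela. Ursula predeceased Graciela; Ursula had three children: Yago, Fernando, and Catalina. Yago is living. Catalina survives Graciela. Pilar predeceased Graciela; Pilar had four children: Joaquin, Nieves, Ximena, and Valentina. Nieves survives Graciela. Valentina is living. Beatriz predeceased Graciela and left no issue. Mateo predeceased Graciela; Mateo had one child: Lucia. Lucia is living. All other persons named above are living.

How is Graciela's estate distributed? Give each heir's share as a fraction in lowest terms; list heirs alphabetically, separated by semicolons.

Soledad, as surviving spouse, takes 3/5.
The remaining 2/5 passes to Graciela's descendants per stirpes.
Beatriz left no surviving issue, so that branch lapses and is disregarded.
The 2/5 is divided into 4 equal shares of 1/10 among Alonso, Pilar, Mateo, Ramiro.
Alonso predeceased; the 1/10 allotted to Alonso's branch passes to Alonso's issue by representation.
The 1/10 is divided into 3 equal shares of 1/30 among Hugo, Ines, Ursula.
Hugo is living and takes 1/30.
Ines is living and takes 1/30.
Ursula predeceased; the 1/30 allotted to Ursula's branch passes to Ursula's issue by representation.
The 1/30 is divided into 3 equal shares of 1/90 among Yago, Fernando, Catalina.
Yago is living and takes 1/90.
Fernando is living and takes 1/90.
Catalina is living and takes 1/90.
Pilar predeceased; the 1/10 allotted to Pilar's branch passes to Pilar's issue by representation.
The 1/10 is divided into 4 equal shares of 1/40 among Joaquin, Nieves, Ximena, Valentina.
Joaquin is living and takes 1/40.
Nieves is living and takes 1/40.
Ximena is living and takes 1/40.
Valentina is living and takes 1/40.
Mateo predeceased; the 1/10 allotted to Mateo's branch passes to Mateo's issue by representation.
Lucia is the sole taker at this level and receives the full 1/10.
Ramiro is living and takes 1/10.

Catalina 1/90; Fernando 1/90; Hugo 1/30; Ines 1/30; Joaquin 1/40; Lucia 1/10; Nieves 1/40; Ramiro 1/10; Soledad 3/5; Valentina 1/40; Ximena 1/40; Yago 1/90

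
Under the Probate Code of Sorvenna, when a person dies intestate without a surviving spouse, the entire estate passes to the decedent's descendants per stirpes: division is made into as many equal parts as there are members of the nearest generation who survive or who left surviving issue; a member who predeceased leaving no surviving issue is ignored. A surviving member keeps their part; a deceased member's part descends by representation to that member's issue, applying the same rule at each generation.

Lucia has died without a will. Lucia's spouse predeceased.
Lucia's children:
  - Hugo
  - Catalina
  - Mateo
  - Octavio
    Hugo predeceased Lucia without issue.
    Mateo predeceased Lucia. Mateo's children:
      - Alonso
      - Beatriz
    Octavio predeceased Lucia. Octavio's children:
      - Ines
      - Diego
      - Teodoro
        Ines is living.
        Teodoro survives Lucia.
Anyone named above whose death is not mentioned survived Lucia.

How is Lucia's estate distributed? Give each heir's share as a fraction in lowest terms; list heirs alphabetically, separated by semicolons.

Alonso 1/6; Beatriz 1/6; Catalina 1/3; Diego 1/9; Ines 1/9; Teodoro 1/9

There is no surviving spouse, so the entire estate passes to Lucia's descendants per stirpes.
Hugo left no surviving issue, so that branch lapses and is disregarded.
The estate is divided into 3 equal shares of 1/3 among Catalina, Mateo, Octavio.
Catalina is living and takes 1/3.
Mateo predeceased; the 1/3 allotted to Mateo's branch passes to Mateo's issue by representation.
The 1/3 is divided into 2 equal shares of 1/6 among Alonso, Beatriz.
Alonso is living and takes 1/6.
Beatriz is living and takes 1/6.
Octavio predeceased; the 1/3 allotted to Octavio's branch passes to Octavio's issue by representation.
The 1/3 is divided into 3 equal shares of 1/9 among Ines, Diego, Teodoro.
Ines is living and takes 1/9.
Diego is living and takes 1/9.
Teodoro is living and takes 1/9.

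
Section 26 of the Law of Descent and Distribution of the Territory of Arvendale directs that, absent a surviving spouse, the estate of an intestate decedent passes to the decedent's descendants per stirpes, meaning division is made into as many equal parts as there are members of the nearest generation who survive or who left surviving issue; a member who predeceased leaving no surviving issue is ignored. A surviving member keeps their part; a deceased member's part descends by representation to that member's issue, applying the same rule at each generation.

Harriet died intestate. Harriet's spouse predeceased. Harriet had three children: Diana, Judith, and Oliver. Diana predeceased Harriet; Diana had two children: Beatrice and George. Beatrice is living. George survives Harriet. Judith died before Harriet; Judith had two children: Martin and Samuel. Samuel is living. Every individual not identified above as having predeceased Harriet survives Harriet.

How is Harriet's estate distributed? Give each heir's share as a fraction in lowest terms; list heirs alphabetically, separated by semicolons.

There is no surviving spouse, so the entire estate passes to Harriet's descendants per stirpes.
The estate is divided into 3 equal shares of 1/3 among Diana, Judith, Oliver.
Diana predeceased; the 1/3 allotted to Diana's branch passes to Diana's issue by representation.
The 1/3 is divided into 2 equal shares of 1/6 among Beatrice, George.
Beatrice is living and takes 1/6.
George is living and takes 1/6.
Judith predeceased; the 1/3 allotted to Judith's branch passes to Judith's issue by representation.
The 1/3 is divided into 2 equal shares of 1/6 among Martin, Samuel.
Martin is living and takes 1/6.
Samuel is living and takes 1/6.
Oliver is living and takes 1/3.

Beatrice 1/6; George 1/6; Martin 1/6; Oliver 1/3; Samuel 1/6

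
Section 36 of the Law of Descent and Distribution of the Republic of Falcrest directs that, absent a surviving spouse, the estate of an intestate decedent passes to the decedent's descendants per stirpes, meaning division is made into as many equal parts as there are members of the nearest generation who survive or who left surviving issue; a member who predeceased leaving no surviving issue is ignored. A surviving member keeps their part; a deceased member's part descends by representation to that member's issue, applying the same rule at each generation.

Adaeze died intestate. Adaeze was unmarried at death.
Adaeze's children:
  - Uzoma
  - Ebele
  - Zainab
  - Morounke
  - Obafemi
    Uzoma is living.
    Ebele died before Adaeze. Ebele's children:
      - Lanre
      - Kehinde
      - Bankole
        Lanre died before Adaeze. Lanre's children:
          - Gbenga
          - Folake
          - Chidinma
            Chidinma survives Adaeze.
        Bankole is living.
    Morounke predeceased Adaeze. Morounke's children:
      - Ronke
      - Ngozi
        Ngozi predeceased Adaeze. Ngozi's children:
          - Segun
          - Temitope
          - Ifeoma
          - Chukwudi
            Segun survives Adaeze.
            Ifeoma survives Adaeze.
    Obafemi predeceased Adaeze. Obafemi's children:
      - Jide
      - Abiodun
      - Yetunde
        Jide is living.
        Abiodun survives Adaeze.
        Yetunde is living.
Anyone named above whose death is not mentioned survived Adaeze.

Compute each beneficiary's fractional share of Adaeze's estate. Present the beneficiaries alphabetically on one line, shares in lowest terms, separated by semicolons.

Abiodun 1/15; Bankole 1/15; Chidinma 1/45; Chukwudi 1/40; Folake 1/45; Gbenga 1/45; Ifeoma 1/40; Jide 1/15; Kehinde 1/15; Ronke 1/10; Segun 1/40; Temitope 1/40; Uzoma 1/5; Yetunde 1/15; Zainab 1/5

There is no surviving spouse, so the entire estate passes to Adaeze's descendants per stirpes.
The estate is divided into 5 equal shares of 1/5 among Uzoma, Ebele, Zainab, Morounke, Obafemi.
Uzoma is living and takes 1/5.
Ebele predeceased; the 1/5 allotted to Ebele's branch passes to Ebele's issue by representation.
The 1/5 is divided into 3 equal shares of 1/15 among Lanre, Kehinde, Bankole.
Lanre predeceased; the 1/15 allotted to Lanre's branch passes to Lanre's issue by representation.
The 1/15 is divided into 3 equal shares of 1/45 among Gbenga, Folake, Chidinma.
Gbenga is living and takes 1/45.
Folake is living and takes 1/45.
Chidinma is living and takes 1/45.
Kehinde is living and takes 1/15.
Bankole is living and takes 1/15.
Zainab is living and takes 1/5.
Morounke predeceased; the 1/5 allotted to Morounke's branch passes to Morounke's issue by representation.
The 1/5 is divided into 2 equal shares of 1/10 among Ronke, Ngozi.
Ronke is living and takes 1/10.
Ngozi predeceased; the 1/10 allotted to Ngozi's branch passes to Ngozi's issue by representation.
The 1/10 is divided into 4 equal shares of 1/40 among Segun, Temitope, Ifeoma, Chukwudi.
Segun is living and takes 1/40.
Temitope is living and takes 1/40.
Ifeoma is living and takes 1/40.
Chukwudi is living and takes 1/40.
Obafemi predeceased; the 1/5 allotted to Obafemi's branch passes to Obafemi's issue by representation.
The 1/5 is divided into 3 equal shares of 1/15 among Jide, Abiodun, Yetunde.
Jide is living and takes 1/15.
Abiodun is living and takes 1/15.
Yetunde is living and takes 1/15.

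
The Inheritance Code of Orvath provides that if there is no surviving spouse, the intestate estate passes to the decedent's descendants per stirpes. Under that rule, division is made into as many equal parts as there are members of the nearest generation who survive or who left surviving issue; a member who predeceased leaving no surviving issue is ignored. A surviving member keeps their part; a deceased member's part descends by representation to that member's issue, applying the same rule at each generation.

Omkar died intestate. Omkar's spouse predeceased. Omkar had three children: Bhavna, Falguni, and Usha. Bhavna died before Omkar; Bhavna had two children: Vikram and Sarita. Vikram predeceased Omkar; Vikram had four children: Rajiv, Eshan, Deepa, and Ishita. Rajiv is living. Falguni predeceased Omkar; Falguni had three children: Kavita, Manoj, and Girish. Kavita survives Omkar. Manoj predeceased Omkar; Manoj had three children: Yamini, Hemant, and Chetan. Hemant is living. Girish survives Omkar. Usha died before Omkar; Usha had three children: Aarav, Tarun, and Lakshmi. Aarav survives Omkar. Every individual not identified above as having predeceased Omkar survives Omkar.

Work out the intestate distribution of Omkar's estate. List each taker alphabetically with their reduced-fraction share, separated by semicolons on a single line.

Aarav 1/9; Chetan 1/27; Deepa 1/24; Eshan 1/24; Girish 1/9; Hemant 1/27; Ishita 1/24; Kavita 1/9; Lakshmi 1/9; Rajiv 1/24; Sarita 1/6; Tarun 1/9; Yamini 1/27

There is no surviving spouse, so the entire estate passes to Omkar's descendants per stirpes.
The estate is divided into 3 equal shares of 1/3 among Bhavna, Falguni, Usha.
Bhavna predeceased; the 1/3 allotted to Bhavna's branch passes to Bhavna's issue by representation.
The 1/3 is divided into 2 equal shares of 1/6 among Vikram, Sarita.
Vikram predeceased; the 1/6 allotted to Vikram's branch passes to Vikram's issue by representation.
The 1/6 is divided into 4 equal shares of 1/24 among Rajiv, Eshan, Deepa, Ishita.
Rajiv is living and takes 1/24.
Eshan is living and takes 1/24.
Deepa is living and takes 1/24.
Ishita is living and takes 1/24.
Sarita is living and takes 1/6.
Falguni predeceased; the 1/3 allotted to Falguni's branch passes to Falguni's issue by representation.
The 1/3 is divided into 3 equal shares of 1/9 among Kavita, Manoj, Girish.
Kavita is living and takes 1/9.
Manoj predeceased; the 1/9 allotted to Manoj's branch passes to Manoj's issue by representation.
The 1/9 is divided into 3 equal shares of 1/27 among Yamini, Hemant, Chetan.
Yamini is living and takes 1/27.
Hemant is living and takes 1/27.
Chetan is living and takes 1/27.
Girish is living and takes 1/9.
Usha predeceased; the 1/3 allotted to Usha's branch passes to Usha's issue by representation.
The 1/3 is divided into 3 equal shares of 1/9 among Aarav, Tarun, Lakshmi.
Aarav is living and takes 1/9.
Tarun is living and takes 1/9.
Lakshmi is living and takes 1/9.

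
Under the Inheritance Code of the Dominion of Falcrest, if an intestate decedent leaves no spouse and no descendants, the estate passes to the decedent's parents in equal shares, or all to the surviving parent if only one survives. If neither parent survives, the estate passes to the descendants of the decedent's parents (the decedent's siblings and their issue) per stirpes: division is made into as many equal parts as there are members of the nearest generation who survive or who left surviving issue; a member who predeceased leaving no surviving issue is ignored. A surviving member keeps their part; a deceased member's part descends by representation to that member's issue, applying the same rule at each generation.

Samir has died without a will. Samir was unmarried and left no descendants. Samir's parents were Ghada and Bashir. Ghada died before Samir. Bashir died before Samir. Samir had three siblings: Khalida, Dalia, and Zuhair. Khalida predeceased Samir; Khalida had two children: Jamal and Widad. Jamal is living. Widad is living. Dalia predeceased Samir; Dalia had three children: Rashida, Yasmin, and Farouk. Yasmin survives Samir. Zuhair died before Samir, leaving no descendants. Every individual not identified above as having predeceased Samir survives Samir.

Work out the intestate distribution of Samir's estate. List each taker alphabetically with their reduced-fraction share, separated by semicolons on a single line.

Farouk 1/6; Jamal 1/4; Rashida 1/6; Widad 1/4; Yasmin 1/6

Neither parent survives and there are no descendants, so the estate passes to Samir's siblings and their issue per stirpes.
Zuhair left no surviving issue, so that branch lapses and is disregarded.
The estate is divided into 2 equal shares of 1/2 among Khalida, Dalia.
Khalida predeceased; the 1/2 allotted to Khalida's branch passes to Khalida's issue by representation.
The 1/2 is divided into 2 equal shares of 1/4 among Jamal, Widad.
Jamal is living and takes 1/4.
Widad is living and takes 1/4.
Dalia predeceased; the 1/2 allotted to Dalia's branch passes to Dalia's issue by representation.
The 1/2 is divided into 3 equal shares of 1/6 among Rashida, Yasmin, Farouk.
Rashida is living and takes 1/6.
Yasmin is living and takes 1/6.
Farouk is living and takes 1/6.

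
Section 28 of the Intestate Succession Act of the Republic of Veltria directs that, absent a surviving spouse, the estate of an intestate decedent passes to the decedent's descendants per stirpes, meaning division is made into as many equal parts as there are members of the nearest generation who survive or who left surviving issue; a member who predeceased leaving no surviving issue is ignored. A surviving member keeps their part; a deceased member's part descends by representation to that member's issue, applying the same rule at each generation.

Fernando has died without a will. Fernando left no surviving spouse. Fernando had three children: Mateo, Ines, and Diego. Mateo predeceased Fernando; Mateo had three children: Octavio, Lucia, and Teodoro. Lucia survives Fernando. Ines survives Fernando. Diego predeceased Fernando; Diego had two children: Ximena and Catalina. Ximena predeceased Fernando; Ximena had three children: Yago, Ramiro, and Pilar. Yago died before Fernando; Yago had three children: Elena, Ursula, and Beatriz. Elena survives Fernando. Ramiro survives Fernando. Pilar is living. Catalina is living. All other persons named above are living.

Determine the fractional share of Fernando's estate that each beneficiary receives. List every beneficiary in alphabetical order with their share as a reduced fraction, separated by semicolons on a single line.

There is no surviving spouse, so the entire estate passes to Fernando's descendants per stirpes.
The estate is divided into 3 equal shares of 1/3 among Mateo, Ines, Diego.
Mateo predeceased; the 1/3 allotted to Mateo's branch passes to Mateo's issue by representation.
The 1/3 is divided into 3 equal shares of 1/9 among Octavio, Lucia, Teodoro.
Octavio is living and takes 1/9.
Lucia is living and takes 1/9.
Teodoro is living and takes 1/9.
Ines is living and takes 1/3.
Diego predeceased; the 1/3 allotted to Diego's branch passes to Diego's issue by representation.
The 1/3 is divided into 2 equal shares of 1/6 among Ximena, Catalina.
Ximena predeceased; the 1/6 allotted to Ximena's branch passes to Ximena's issue by representation.
The 1/6 is divided into 3 equal shares of 1/18 among Yago, Ramiro, Pilar.
Yago predeceased; the 1/18 allotted to Yago's branch passes to Yago's issue by representation.
The 1/18 is divided into 3 equal shares of 1/54 among Elena, Ursula, Beatriz.
Elena is living and takes 1/54.
Ursula is living and takes 1/54.
Beatriz is living and takes 1/54.
Ramiro is living and takes 1/18.
Pilar is living and takes 1/18.
Catalina is living and takes 1/6.

Beatriz 1/54; Catalina 1/6; Elena 1/54; Ines 1/3; Lucia 1/9; Octavio 1/9; Pilar 1/18; Ramiro 1/18; Teodoro 1/9; Ursula 1/54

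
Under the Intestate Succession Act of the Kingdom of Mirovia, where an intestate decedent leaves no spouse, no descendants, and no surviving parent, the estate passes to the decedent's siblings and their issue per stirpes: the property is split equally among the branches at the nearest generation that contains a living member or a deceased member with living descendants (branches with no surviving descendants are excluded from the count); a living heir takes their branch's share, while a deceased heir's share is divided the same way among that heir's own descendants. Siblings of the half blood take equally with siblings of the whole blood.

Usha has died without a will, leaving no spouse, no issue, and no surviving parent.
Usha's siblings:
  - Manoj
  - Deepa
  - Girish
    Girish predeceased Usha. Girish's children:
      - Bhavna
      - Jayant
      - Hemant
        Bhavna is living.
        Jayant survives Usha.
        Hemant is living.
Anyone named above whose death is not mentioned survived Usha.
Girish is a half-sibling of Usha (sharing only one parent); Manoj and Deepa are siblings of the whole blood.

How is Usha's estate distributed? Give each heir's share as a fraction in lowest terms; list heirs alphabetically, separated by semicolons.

No spouse, descendants, or parent survives, so the estate passes to Usha's siblings per stirpes.
Half-blood and whole-blood siblings take equally under the stated rule.
The estate is divided into 3 equal shares of 1/3 among Manoj, Deepa, Girish.
Manoj is living and takes 1/3.
Deepa is living and takes 1/3.
Girish predeceased; the 1/3 allotted to Girish's branch passes to Girish's issue by representation.
The 1/3 is divided into 3 equal shares of 1/9 among Bhavna, Jayant, Hemant.
Bhavna is living and takes 1/9.
Jayant is living and takes 1/9.
Hemant is living and takes 1/9.

Bhavna 1/9; Deepa 1/3; Hemant 1/9; Jayant 1/9; Manoj 1/3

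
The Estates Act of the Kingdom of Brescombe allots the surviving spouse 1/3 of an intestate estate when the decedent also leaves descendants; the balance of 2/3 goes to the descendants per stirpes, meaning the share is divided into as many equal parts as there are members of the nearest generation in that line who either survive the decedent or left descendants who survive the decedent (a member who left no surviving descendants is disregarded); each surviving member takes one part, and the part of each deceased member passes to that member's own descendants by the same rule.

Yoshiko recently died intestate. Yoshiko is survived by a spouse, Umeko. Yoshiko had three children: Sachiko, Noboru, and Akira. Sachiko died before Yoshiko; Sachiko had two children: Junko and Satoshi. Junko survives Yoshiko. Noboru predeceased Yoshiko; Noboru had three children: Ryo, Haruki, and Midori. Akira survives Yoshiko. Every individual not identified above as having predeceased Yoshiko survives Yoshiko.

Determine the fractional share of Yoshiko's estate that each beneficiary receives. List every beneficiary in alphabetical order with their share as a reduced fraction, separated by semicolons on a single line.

Umeko, as surviving spouse, takes 1/3.
The remaining 2/3 passes to Yoshiko's descendants per stirpes.
The 2/3 is divided into 3 equal shares of 2/9 among Sachiko, Noboru, Akira.
Sachiko predeceased; the 2/9 allotted to Sachiko's branch passes to Sachiko's issue by representation.
The 2/9 is divided into 2 equal shares of 1/9 among Junko, Satoshi.
Junko is living and takes 1/9.
Satoshi is living and takes 1/9.
Noboru predeceased; the 2/9 allotted to Noboru's branch passes to Noboru's issue by representation.
The 2/9 is divided into 3 equal shares of 2/27 among Ryo, Haruki, Midori.
Ryo is living and takes 2/27.
Haruki is living and takes 2/27.
Midori is living and takes 2/27.
Akira is living and takes 2/9.

Akira 2/9; Haruki 2/27; Junko 1/9; Midori 2/27; Ryo 2/27; Satoshi 1/9; Umeko 1/3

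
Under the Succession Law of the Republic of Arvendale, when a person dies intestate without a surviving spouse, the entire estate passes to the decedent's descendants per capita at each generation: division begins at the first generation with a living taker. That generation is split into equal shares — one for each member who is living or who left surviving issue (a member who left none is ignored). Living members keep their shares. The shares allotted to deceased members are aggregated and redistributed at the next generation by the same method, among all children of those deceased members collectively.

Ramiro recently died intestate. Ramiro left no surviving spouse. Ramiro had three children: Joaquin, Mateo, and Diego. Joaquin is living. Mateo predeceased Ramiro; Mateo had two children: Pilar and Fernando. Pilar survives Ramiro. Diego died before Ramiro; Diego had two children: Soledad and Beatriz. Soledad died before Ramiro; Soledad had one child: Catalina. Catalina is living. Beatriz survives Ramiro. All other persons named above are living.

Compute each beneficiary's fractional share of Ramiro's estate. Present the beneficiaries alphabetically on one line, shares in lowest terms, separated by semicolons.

Beatriz 1/6; Catalina 1/6; Fernando 1/6; Joaquin 1/3; Pilar 1/6

There is no surviving spouse, so the entire estate passes to Ramiro's descendants per capita at each generation.
At generation 1 (Joaquin, Mateo, Diego) there are 3 shares of (1)/3 = 1/3 each.
Living: Joaquin — each takes 1/3.
Deceased: Mateo and Diego. Their combined 2/3 is pooled and carried to generation 2.
At generation 2 (Pilar, Fernando, Soledad, Beatriz) there are 4 shares of (2/3)/4 = 1/6 each.
Living: Pilar, Fernando, and Beatriz — each takes 1/6.
Deceased: Soledad. That 1/6 share is carried to generation 3.
At generation 3 (Catalina) there are 1 shares of (1/6)/1 = 1/6 each.
Living: Catalina — each takes 1/6.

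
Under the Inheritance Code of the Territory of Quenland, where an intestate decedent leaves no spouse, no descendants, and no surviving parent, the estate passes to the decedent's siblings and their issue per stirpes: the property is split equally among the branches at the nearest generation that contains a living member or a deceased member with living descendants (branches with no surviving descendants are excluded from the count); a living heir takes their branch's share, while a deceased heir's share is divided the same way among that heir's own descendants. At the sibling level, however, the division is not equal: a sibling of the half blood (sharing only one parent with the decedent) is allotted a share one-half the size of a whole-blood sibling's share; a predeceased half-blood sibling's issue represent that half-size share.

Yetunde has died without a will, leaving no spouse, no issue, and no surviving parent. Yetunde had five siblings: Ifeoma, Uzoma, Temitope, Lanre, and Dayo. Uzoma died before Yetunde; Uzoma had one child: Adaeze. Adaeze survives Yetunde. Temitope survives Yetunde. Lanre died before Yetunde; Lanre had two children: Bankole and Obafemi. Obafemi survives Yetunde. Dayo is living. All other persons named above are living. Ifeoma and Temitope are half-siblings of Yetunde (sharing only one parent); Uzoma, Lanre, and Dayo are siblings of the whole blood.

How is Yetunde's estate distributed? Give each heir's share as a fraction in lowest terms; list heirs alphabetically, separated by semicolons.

Adaeze 1/4; Bankole 1/8; Dayo 1/4; Ifeoma 1/8; Obafemi 1/8; Temitope 1/8

No spouse, descendants, or parent survives, so the estate passes to Yetunde's siblings per stirpes.
Half-blood siblings count for one-half the weight of whole-blood siblings at the initial division.
Dividing 1 in proportion to weights (total weight 4): Ifeoma (weight 1/2) → 1/8; Uzoma (weight 1) → 1/4; Temitope (weight 1/2) → 1/8; Lanre (weight 1) → 1/4; Dayo (weight 1) → 1/4.
Ifeoma is living and takes 1/8.
Uzoma predeceased; the 1/4 allotted to Uzoma's branch passes to Uzoma's issue by representation.
Adaeze is the sole taker at this level and receives the full 1/4.
Temitope is living and takes 1/8.
Lanre predeceased; the 1/4 allotted to Lanre's branch passes to Lanre's issue by representation.
The 1/4 is divided into 2 equal shares of 1/8 among Bankole, Obafemi.
Bankole is living and takes 1/8.
Obafemi is living and takes 1/8.
Dayo is living and takes 1/4.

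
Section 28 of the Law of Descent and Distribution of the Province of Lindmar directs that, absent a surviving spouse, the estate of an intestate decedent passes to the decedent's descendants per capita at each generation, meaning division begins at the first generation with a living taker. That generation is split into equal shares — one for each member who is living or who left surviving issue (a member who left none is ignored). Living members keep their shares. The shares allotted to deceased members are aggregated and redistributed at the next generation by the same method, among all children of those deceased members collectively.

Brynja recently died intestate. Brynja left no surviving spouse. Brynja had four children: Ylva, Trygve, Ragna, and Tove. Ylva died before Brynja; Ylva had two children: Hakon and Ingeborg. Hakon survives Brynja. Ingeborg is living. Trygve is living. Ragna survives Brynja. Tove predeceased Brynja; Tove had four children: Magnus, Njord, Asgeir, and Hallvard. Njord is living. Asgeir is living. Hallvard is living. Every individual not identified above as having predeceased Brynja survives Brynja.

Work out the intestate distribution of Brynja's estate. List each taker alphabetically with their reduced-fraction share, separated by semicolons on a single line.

There is no surviving spouse, so the entire estate passes to Brynja's descendants per capita at each generation.
At generation 1 (Ylva, Trygve, Ragna, Tove) there are 4 shares of (1)/4 = 1/4 each.
Living: Trygve and Ragna — each takes 1/4.
Deceased: Ylva and Tove. Their combined 1/2 is pooled and carried to generation 2.
At generation 2 (Hakon, Ingeborg, Magnus, Njord, Asgeir, Hallvard) there are 6 shares of (1/2)/6 = 1/12 each.
Living: Hakon, Ingeborg, Magnus, Njord, Asgeir, and Hallvard — each takes 1/12.

Asgeir 1/12; Hakon 1/12; Hallvard 1/12; Ingeborg 1/12; Magnus 1/12; Njord 1/12; Ragna 1/4; Trygve 1/4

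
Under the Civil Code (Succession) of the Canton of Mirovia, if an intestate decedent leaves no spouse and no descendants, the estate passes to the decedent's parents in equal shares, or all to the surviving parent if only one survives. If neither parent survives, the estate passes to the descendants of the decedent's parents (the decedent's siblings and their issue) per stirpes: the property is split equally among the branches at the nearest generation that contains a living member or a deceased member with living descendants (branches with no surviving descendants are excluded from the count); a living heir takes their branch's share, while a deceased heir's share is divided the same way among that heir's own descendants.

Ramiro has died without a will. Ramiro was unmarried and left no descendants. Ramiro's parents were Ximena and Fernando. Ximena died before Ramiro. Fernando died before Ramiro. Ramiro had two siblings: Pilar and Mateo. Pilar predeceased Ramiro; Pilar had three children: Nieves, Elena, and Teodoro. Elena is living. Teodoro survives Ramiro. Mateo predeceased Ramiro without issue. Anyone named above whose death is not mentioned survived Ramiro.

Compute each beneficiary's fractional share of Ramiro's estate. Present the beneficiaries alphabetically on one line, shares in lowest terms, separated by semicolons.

Elena 1/3; Nieves 1/3; Teodoro 1/3

Neither parent survives and there are no descendants, so the estate passes to Ramiro's siblings and their issue per stirpes.
Mateo left no surviving issue, so that branch lapses and is disregarded.
Pilar's line is the sole branch at this level, so the full 1 passes to Pilar's issue by representation.
The estate is divided into 3 equal shares of 1/3 among Nieves, Elena, Teodoro.
Nieves is living and takes 1/3.
Elena is living and takes 1/3.
Teodoro is living and takes 1/3.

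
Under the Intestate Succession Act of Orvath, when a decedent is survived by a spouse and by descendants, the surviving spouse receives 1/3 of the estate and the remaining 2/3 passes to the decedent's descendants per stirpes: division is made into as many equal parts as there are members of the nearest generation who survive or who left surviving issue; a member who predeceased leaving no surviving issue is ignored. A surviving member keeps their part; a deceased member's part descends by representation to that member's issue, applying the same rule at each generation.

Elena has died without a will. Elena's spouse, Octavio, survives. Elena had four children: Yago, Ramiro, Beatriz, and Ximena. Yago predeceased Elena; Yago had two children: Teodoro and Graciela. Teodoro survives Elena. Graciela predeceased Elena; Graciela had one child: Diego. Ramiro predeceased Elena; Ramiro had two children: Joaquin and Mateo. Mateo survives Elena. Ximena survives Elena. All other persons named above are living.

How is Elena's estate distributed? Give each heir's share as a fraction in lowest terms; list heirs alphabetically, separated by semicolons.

Beatriz 1/6; Diego 1/12; Joaquin 1/12; Mateo 1/12; Octavio 1/3; Teodoro 1/12; Ximena 1/6

Octavio, as surviving spouse, takes 1/3.
The remaining 2/3 passes to Elena's descendants per stirpes.
The 2/3 is divided into 4 equal shares of 1/6 among Yago, Ramiro, Beatriz, Ximena.
Yago predeceased; the 1/6 allotted to Yago's branch passes to Yago's issue by representation.
The 1/6 is divided into 2 equal shares of 1/12 among Teodoro, Graciela.
Teodoro is living and takes 1/12.
Graciela predeceased; the 1/12 allotted to Graciela's branch passes to Graciela's issue by representation.
Diego is the sole taker at this level and receives the full 1/12.
Ramiro predeceased; the 1/6 allotted to Ramiro's branch passes to Ramiro's issue by representation.
The 1/6 is divided into 2 equal shares of 1/12 among Joaquin, Mateo.
Joaquin is living and takes 1/12.
Mateo is living and takes 1/12.
Beatriz is living and takes 1/6.
Ximena is living and takes 1/6.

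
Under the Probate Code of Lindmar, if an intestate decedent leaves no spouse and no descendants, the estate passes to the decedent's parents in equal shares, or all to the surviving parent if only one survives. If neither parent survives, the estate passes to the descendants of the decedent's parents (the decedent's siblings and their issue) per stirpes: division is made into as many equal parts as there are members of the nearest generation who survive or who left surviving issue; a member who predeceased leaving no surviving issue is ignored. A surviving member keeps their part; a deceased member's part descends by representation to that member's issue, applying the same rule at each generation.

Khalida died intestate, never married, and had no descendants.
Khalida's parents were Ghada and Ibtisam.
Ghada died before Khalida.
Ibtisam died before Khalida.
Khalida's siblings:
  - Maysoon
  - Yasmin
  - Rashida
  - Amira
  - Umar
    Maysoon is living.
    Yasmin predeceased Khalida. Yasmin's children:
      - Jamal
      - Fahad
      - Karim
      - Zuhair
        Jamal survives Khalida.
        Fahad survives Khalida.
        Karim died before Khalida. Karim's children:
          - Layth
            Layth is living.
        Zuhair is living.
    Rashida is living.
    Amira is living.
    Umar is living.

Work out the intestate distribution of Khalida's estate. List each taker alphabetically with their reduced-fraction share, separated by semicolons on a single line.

Amira 1/5; Fahad 1/20; Jamal 1/20; Layth 1/20; Maysoon 1/5; Rashida 1/5; Umar 1/5; Zuhair 1/20

Neither parent survives and there are no descendants, so the estate passes to Khalida's siblings and their issue per stirpes.
The estate is divided into 5 equal shares of 1/5 among Maysoon, Yasmin, Rashida, Amira, Umar.
Maysoon is living and takes 1/5.
Yasmin predeceased; the 1/5 allotted to Yasmin's branch passes to Yasmin's issue by representation.
The 1/5 is divided into 4 equal shares of 1/20 among Jamal, Fahad, Karim, Zuhair.
Jamal is living and takes 1/20.
Fahad is living and takes 1/20.
Karim predeceased; the 1/20 allotted to Karim's branch passes to Karim's issue by representation.
Layth is the sole taker at this level and receives the full 1/20.
Zuhair is living and takes 1/20.
Rashida is living and takes 1/5.
Amira is living and takes 1/5.
Umar is living and takes 1/5.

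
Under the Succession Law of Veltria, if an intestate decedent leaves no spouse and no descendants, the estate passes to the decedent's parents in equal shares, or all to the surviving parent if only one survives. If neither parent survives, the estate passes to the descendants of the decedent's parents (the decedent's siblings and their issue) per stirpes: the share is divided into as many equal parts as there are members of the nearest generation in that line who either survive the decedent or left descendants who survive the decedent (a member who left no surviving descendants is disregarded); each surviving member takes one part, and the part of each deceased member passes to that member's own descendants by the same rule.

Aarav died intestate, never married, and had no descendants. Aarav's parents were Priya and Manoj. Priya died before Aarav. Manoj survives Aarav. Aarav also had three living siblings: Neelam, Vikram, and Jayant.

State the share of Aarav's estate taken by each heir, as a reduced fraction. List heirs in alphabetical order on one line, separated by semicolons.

Manoj 1

Only one parent, Manoj, survives, so Manoj takes the entire estate. The siblings take nothing because a surviving parent has priority.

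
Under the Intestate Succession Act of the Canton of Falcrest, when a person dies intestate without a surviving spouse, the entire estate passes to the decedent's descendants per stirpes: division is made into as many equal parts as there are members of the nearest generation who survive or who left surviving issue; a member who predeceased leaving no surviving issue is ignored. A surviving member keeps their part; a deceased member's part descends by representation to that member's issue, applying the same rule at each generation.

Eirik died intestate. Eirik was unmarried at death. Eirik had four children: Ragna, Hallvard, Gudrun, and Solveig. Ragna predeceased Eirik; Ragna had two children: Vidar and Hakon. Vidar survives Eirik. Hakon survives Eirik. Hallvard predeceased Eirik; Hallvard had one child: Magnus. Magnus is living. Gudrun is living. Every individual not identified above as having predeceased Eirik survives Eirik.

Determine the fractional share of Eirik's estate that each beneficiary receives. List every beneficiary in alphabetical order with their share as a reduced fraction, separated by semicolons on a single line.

There is no surviving spouse, so the entire estate passes to Eirik's descendants per stirpes.
The estate is divided into 4 equal shares of 1/4 among Ragna, Hallvard, Gudrun, Solveig.
Ragna predeceased; the 1/4 allotted to Ragna's branch passes to Ragna's issue by representation.
The 1/4 is divided into 2 equal shares of 1/8 among Vidar, Hakon.
Vidar is living and takes 1/8.
Hakon is living and takes 1/8.
Hallvard predeceased; the 1/4 allotted to Hallvard's branch passes to Hallvard's issue by representation.
Magnus is the sole taker at this level and receives the full 1/4.
Gudrun is living and takes 1/4.
Solveig is living and takes 1/4.

Gudrun 1/4; Hakon 1/8; Magnus 1/4; Solveig 1/4; Vidar 1/8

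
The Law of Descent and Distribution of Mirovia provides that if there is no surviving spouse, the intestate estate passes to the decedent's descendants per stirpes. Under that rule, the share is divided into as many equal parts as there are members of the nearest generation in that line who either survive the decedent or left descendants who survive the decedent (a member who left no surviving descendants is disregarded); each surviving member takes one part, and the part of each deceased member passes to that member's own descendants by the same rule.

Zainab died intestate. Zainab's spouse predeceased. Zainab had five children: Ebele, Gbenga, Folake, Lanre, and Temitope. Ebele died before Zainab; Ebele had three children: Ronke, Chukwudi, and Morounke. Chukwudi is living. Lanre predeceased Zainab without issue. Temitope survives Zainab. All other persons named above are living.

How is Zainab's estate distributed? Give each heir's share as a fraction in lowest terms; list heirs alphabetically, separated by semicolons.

There is no surviving spouse, so the entire estate passes to Zainab's descendants per stirpes.
Lanre left no surviving issue, so that branch lapses and is disregarded.
The estate is divided into 4 equal shares of 1/4 among Ebele, Gbenga, Folake, Temitope.
Ebele predeceased; the 1/4 allotted to Ebele's branch passes to Ebele's issue by representation.
The 1/4 is divided into 3 equal shares of 1/12 among Ronke, Chukwudi, Morounke.
Ronke is living and takes 1/12.
Chukwudi is living and takes 1/12.
Morounke is living and takes 1/12.
Gbenga is living and takes 1/4.
Folake is living and takes 1/4.
Temitope is living and takes 1/4.

Chukwudi 1/12; Folake 1/4; Gbenga 1/4; Morounke 1/12; Ronke 1/12; Temitope 1/4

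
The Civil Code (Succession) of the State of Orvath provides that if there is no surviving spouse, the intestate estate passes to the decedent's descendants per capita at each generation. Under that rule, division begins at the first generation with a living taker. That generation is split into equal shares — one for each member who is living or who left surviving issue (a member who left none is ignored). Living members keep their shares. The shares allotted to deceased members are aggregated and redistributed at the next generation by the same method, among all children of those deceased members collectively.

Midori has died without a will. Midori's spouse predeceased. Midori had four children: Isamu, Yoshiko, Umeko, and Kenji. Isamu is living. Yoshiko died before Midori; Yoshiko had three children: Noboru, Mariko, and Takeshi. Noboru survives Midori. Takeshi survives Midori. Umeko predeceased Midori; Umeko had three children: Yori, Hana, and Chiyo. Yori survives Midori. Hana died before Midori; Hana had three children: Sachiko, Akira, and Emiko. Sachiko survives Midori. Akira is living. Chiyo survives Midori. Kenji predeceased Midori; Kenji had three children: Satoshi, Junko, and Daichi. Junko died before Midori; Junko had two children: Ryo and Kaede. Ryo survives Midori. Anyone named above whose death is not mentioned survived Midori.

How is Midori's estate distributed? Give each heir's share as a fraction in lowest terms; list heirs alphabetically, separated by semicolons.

Akira 1/30; Chiyo 1/12; Daichi 1/12; Emiko 1/30; Isamu 1/4; Kaede 1/30; Mariko 1/12; Noboru 1/12; Ryo 1/30; Sachiko 1/30; Satoshi 1/12; Takeshi 1/12; Yori 1/12

There is no surviving spouse, so the entire estate passes to Midori's descendants per capita at each generation.
At generation 1 (Isamu, Yoshiko, Umeko, Kenji) there are 4 shares of (1)/4 = 1/4 each.
Living: Isamu — each takes 1/4.
Deceased: Yoshiko, Umeko, and Kenji. Their combined 3/4 is pooled and carried to generation 2.
At generation 2 (Noboru, Mariko, Takeshi, Yori, Hana, Chiyo, Satoshi, Junko, Daichi) there are 9 shares of (3/4)/9 = 1/12 each.
Living: Noboru, Mariko, Takeshi, Yori, Chiyo, Satoshi, and Daichi — each takes 1/12.
Deceased: Hana and Junko. Their combined 1/6 is pooled and carried to generation 3.
At generation 3 (Sachiko, Akira, Emiko, Ryo, Kaede) there are 5 shares of (1/6)/5 = 1/30 each.
Living: Sachiko, Akira, Emiko, Ryo, and Kaede — each takes 1/30.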